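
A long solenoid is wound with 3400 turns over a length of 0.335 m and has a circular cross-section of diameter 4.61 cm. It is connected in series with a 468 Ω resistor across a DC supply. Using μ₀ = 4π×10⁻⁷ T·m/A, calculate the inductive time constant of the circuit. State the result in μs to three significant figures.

τ ≈ 155 μs

A = π(d/2)² = π(2.305×10^-2 m)² = 1.669×10^-3 m².
L = μ₀N²A/ℓ = (4π×10⁻⁷)(3400)²(1.669×10^-3)/(0.335) = 7.238×10^-2 H.
τ = L/R = (7.238×10^-2)/(468) = 1.547×10^-4 s.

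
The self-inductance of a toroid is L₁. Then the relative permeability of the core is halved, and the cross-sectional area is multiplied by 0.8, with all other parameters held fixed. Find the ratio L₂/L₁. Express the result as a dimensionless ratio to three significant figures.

L₂/L₁ = 0.400

For a toroid, L ∝ μᵣN²A/R.
L₂/L₁ = (0.5) × (0.8) = 0.400.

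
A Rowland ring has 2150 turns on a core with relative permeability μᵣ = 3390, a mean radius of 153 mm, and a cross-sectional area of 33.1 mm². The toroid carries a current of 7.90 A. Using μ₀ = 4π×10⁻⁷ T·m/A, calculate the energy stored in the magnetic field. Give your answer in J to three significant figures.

U ≈ 21.2 J

L = μ₀μᵣN²A/(2πR) = (4π×10⁻⁷)(3390)(2150)²(3.310×10^-5)/(2π×0.153) = 0.678 H.
U = ½LI² = ½(0.678)(7.90)² = 21.16 J.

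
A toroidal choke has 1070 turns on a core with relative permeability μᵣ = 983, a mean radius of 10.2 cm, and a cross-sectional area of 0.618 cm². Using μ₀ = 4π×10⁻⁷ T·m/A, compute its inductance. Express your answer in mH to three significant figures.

For a thin toroid, L = μ₀μᵣN²A/(2πR).
L = (4π×10⁻⁷)(983)(1070)²(6.180×10^-5) / (2π×0.102 m) = 0.1364 H.

L ≈ 136 mH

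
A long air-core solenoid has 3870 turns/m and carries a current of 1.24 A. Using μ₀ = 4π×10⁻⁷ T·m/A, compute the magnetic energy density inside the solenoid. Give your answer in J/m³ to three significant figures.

B = μ₀nI = (4π×10⁻⁷)(3.870×10^3)(1.24) = 6.030×10^-3 T.
u = B²/(2μ₀) = (6.030×10^-3)²/(2×4π×10⁻⁷) = 14.47 J/m³.

u ≈ 14.5 J/m³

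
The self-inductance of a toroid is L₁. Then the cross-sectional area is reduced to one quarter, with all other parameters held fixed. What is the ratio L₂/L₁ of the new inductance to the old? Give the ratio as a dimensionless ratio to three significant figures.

For a toroid, L ∝ μᵣN²A/R.
L₂/L₁ = (0.25) = 0.250.

L₂/L₁ = 0.250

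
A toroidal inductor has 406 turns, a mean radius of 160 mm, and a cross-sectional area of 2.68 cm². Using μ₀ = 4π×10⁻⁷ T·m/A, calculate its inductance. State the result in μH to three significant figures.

L ≈ 55.2 μH

For a thin toroid, L = μ₀N²A/(2πR).
L = (4π×10⁻⁷)(406)²(2.680×10^-4) / (2π×0.16 m) = 5.522×10^-5 H.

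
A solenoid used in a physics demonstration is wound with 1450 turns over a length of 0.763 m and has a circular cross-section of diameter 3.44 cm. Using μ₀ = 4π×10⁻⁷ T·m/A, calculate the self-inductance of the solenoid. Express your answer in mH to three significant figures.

L ≈ 3.22 mH

A = π(d/2)² = π(1.720×10^-2 m)² = 9.294×10^-4 m².
For a long solenoid, L = μ₀N²A/ℓ.
L = (4π×10⁻⁷)(1450)²(9.294×10^-4)/(0.763 m) = 3.218×10^-3 H.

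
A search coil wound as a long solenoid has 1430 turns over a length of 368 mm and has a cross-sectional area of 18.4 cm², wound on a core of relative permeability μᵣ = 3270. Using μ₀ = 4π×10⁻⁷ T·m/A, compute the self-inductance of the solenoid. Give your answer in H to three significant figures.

L ≈ 42.0 H

A = 18.4 cm² = 1.840×10^-3 m².
For a long solenoid, L = μ₀μᵣN²A/ℓ.
L = (4π×10⁻⁷)(3270)(1430)²(1.840×10^-3)/(0.368 m) = 42.01 H.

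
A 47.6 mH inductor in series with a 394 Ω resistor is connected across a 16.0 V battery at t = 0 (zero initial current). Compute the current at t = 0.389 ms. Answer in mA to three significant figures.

I ≈ 39.0 mA

τ = L/R = 4.760×10^-2/394 = 1.208×10^-4 s; final current I_∞ = ε/R = 16.0/394 = 4.061×10^-2 A.
I(t) = I_∞(1 − e^(−t/τ)) with t/τ = 3.220.
I = (4.061×10^-2)(1 − e^(−3.220)) = 3.899×10^-2 A.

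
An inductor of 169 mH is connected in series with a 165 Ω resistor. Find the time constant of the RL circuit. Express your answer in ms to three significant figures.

τ ≈ 1.02 ms

τ = L/R = (0.169 H)/(165 Ω) = 1.024×10^-3 s.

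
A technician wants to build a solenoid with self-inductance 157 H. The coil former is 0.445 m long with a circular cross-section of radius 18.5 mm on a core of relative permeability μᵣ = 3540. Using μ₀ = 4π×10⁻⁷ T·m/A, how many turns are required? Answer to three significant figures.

A = πr² = π(1.850×10^-2 m)² = 1.075×10^-3 m².
From L = μ₀μᵣN²A/ℓ, N = √(Lℓ / (μ₀μᵣA)).
N = √[(157)(0.445) / ((4π×10⁻⁷)(3540)×1.075×10^-3)] = √(1.461×10^7) ≈ 3821.9.

N ≈ 3820 turns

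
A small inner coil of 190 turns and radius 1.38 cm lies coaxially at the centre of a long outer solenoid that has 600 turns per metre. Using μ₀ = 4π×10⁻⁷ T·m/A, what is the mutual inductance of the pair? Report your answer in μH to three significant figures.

The outer solenoid produces a uniform field B₁ = μ₀n₁I₁ across the inner coil,
so the flux linkage is N₂Φ = N₂B₁A₂ = μ₀n₁N₂A₂·I₁, giving M = μ₀n₁N₂A₂.
A₂ = πr² = π(1.380×10^-2 m)² = 5.983×10^-4 m².
M = (4π×10⁻⁷)(600)(190)(5.983×10^-4) = 8.571×10^-5 H.

M ≈ 85.7 μH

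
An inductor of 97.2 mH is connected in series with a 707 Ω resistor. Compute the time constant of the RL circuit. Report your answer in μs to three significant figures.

τ ≈ 137 μs

τ = L/R = (9.720×10^-2 H)/(707 Ω) = 1.3748×10^-4 s.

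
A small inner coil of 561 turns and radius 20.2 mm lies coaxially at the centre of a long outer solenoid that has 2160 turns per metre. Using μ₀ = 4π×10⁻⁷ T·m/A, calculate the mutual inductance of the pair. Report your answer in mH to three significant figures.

The outer solenoid produces a uniform field B₁ = μ₀n₁I₁ across the inner coil,
so the flux linkage is N₂Φ = N₂B₁A₂ = μ₀n₁N₂A₂·I₁, giving M = μ₀n₁N₂A₂.
A₂ = πr² = π(2.020×10^-2 m)² = 1.282×10^-3 m².
M = (4π×10⁻⁷)(2160)(561)(1.282×10^-3) = 1.952×10^-3 H.

M ≈ 1.95 mH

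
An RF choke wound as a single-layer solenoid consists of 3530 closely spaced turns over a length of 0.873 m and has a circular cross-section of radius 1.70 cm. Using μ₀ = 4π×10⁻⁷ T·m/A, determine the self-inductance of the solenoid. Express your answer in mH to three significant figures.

A = πr² = π(1.700×10^-2 m)² = 9.079×10^-4 m².
For a long solenoid, L = μ₀N²A/ℓ.
L = (4π×10⁻⁷)(3530)²(9.079×10^-4)/(0.873 m) = 1.629×10^-2 H.

L ≈ 16.3 mH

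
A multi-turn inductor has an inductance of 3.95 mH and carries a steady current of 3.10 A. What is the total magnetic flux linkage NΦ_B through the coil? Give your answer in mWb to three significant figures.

From L = NΦ_B/I, the flux linkage is NΦ_B = LI.
NΦ_B = (3.950×10^-3 H)(3.10 A) = 1.2245×10^-2 Wb.

NΦ_B ≈ 12.2 mWb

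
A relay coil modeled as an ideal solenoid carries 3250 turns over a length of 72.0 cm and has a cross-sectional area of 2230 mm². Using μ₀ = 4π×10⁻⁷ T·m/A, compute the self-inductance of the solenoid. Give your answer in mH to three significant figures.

A = 2230 mm² = 2.230×10^-3 m².
For a long solenoid, L = μ₀N²A/ℓ.
L = (4π×10⁻⁷)(3250)²(2.230×10^-3)/(0.72 m) = 4.111×10^-2 H.

L ≈ 41.1 mH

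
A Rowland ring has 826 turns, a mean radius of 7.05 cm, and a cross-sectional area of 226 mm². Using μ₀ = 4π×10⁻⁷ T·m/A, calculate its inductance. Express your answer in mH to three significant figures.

L ≈ 0.437 mH

For a thin toroid, L = μ₀N²A/(2πR).
L = (4π×10⁻⁷)(826)²(2.260×10^-4) / (2π×7.050×10^-2 m) = 4.374×10^-4 H.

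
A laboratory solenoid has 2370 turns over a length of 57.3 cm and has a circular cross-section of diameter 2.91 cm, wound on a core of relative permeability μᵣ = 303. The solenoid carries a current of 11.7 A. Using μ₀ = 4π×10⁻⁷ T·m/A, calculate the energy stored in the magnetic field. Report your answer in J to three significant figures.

U ≈ 170 J

A = π(d/2)² = π(1.455×10^-2 m)² = 6.651×10^-4 m².
L = μ₀μᵣN²A/ℓ = (4π×10⁻⁷)(303)(2370)²(6.651×10^-4)/(0.573) = 2.482 H.
U = ½LI² = ½(2.482)(11.7)² = 169.9 J.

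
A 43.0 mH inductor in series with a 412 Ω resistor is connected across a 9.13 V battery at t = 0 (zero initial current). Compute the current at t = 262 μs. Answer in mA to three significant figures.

I ≈ 20.4 mA

τ = L/R = 4.300×10^-2/412 = 1.044×10^-4 s; final current I_∞ = ε/R = 9.13/412 = 2.216×10^-2 A.
I(t) = I_∞(1 − e^(−t/τ)) with t/τ = 2.510.
I = (2.216×10^-2)(1 − e^(−2.510)) = 2.036×10^-2 A.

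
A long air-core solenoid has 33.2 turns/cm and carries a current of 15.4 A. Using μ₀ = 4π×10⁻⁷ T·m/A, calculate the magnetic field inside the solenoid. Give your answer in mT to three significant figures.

B ≈ 64.2 mT

Inside a long solenoid, B = μ₀nI.
B = (4π×10⁻⁷)(3.320×10^3 m⁻¹)(15.4 A) = 6.4249×10^-2 T.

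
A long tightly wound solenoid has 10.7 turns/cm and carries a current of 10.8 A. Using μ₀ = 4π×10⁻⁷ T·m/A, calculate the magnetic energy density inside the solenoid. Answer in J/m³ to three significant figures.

B = μ₀nI = (4π×10⁻⁷)(1.070×10^3)(10.8) = 1.452×10^-2 T.
u = B²/(2μ₀) = (1.452×10^-2)²/(2×4π×10⁻⁷) = 83.91 J/m³.

u ≈ 83.9 J/m³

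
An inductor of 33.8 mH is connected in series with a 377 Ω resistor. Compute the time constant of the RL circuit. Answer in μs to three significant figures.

τ = L/R = (3.380×10^-2 H)/(377 Ω) = 8.966×10^-5 s.

τ ≈ 89.7 μs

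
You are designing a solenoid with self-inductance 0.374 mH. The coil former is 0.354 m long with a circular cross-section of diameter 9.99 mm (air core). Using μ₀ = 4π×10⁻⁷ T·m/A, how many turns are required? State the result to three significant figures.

N ≈ 1160 turns

A = π(d/2)² = π(4.995×10^-3 m)² = 7.838×10^-5 m².
From L = μ₀N²A/ℓ, N = √(Lℓ / (μ₀A)).
N = √[(3.740×10^-4)(0.354) / ((4π×10⁻⁷)×7.838×10^-5)] = √(1.344×10^6) ≈ 1159.4.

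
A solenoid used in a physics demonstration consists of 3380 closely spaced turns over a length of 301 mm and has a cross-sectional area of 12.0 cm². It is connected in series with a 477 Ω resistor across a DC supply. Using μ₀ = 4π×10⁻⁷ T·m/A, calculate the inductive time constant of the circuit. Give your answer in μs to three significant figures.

A = 12.0 cm² = 1.200×10^-3 m².
L = μ₀N²A/ℓ = (4π×10⁻⁷)(3380)²(1.200×10^-3)/(0.301) = 5.723×10^-2 H.
τ = L/R = (5.723×10^-2)/(477) = 1.200×10^-4 s.

τ ≈ 120 μs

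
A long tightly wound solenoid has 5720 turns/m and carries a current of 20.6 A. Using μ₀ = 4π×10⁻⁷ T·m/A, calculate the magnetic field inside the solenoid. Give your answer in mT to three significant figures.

B ≈ 148 mT

Inside a long solenoid, B = μ₀nI.
B = (4π×10⁻⁷)(5.720×10^3 m⁻¹)(20.6 A) = 0.1481 T.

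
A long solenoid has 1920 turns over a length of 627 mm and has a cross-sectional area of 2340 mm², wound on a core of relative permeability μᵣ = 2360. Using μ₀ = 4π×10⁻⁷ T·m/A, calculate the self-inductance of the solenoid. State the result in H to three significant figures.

A = 2340 mm² = 2.340×10^-3 m².
For a long solenoid, L = μ₀μᵣN²A/ℓ.
L = (4π×10⁻⁷)(2360)(1920)²(2.340×10^-3)/(0.627 m) = 40.8 H.

L ≈ 40.8 H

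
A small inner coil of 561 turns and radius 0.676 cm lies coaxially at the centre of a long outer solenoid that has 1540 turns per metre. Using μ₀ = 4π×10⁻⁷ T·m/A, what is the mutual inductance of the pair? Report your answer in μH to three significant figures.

The outer solenoid produces a uniform field B₁ = μ₀n₁I₁ across the inner coil,
so the flux linkage is N₂Φ = N₂B₁A₂ = μ₀n₁N₂A₂·I₁, giving M = μ₀n₁N₂A₂.
A₂ = πr² = π(6.760×10^-3 m)² = 1.436×10^-4 m².
M = (4π×10⁻⁷)(1540)(561)(1.436×10^-4) = 1.559×10^-4 H.

M ≈ 156 μH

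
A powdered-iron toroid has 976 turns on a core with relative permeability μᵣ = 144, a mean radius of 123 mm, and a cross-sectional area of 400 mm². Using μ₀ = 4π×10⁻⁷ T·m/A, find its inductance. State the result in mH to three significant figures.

For a thin toroid, L = μ₀μᵣN²A/(2πR).
L = (4π×10⁻⁷)(144)(976)²(4.000×10^-4) / (2π×0.123 m) = 8.922×10^-2 H.

L ≈ 89.2 mH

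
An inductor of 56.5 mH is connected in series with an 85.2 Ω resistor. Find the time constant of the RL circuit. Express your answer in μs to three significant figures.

τ = L/R = (5.650×10^-2 H)/(85.2 Ω) = 6.631×10^-4 s.

τ ≈ 663 μs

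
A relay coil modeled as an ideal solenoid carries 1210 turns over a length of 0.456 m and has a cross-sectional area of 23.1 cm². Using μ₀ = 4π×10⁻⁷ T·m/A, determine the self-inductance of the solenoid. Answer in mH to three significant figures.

L ≈ 9.32 mH

A = 23.1 cm² = 2.310×10^-3 m².
For a long solenoid, L = μ₀N²A/ℓ.
L = (4π×10⁻⁷)(1210)²(2.310×10^-3)/(0.456 m) = 9.320×10^-3 H.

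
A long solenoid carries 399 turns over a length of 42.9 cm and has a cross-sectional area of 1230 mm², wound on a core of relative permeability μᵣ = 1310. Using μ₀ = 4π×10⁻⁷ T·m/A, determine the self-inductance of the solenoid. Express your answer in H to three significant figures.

L ≈ 0.751 H

A = 1230 mm² = 1.230×10^-3 m².
For a long solenoid, L = μ₀μᵣN²A/ℓ.
L = (4π×10⁻⁷)(1310)(399)²(1.230×10^-3)/(0.429 m) = 0.7514 H.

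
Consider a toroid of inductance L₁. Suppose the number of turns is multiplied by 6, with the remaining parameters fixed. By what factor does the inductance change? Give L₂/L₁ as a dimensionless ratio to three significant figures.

For a toroid, L ∝ μᵣN²A/R.
L₂/L₁ = (6)^2 = 36.0.

L₂/L₁ = 36.0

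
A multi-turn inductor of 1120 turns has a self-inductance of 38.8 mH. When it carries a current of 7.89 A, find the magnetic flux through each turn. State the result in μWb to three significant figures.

Φ_B ≈ 273 μWb

From L = NΦ_B/I, the flux per turn is Φ_B = LI/N.
Φ_B = (3.880×10^-2 H)(7.89 A)/1120 = 2.733×10^-4 Wb.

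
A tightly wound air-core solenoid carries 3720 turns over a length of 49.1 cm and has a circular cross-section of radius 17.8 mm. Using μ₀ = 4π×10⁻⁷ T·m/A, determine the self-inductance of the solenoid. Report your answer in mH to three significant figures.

L ≈ 35.3 mH

A = πr² = π(1.780×10^-2 m)² = 9.954×10^-4 m².
For a long solenoid, L = μ₀N²A/ℓ.
L = (4π×10⁻⁷)(3720)²(9.954×10^-4)/(0.491 m) = 3.525×10^-2 H.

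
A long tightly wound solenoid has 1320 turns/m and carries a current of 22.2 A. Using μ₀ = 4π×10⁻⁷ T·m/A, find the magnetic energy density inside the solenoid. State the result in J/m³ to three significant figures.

B = μ₀nI = (4π×10⁻⁷)(1.320×10^3)(22.2) = 3.682×10^-2 T.
u = B²/(2μ₀) = (3.682×10^-2)²/(2×4π×10⁻⁷) = 539.6 J/m³.

u ≈ 540 J/m³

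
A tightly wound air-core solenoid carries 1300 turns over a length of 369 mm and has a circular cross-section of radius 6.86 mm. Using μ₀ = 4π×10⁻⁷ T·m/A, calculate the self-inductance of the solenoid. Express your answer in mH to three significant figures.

L ≈ 0.851 mH

A = πr² = π(6.860×10^-3 m)² = 1.478×10^-4 m².
For a long solenoid, L = μ₀N²A/ℓ.
L = (4π×10⁻⁷)(1300)²(1.478×10^-4)/(0.369 m) = 8.509×10^-4 H.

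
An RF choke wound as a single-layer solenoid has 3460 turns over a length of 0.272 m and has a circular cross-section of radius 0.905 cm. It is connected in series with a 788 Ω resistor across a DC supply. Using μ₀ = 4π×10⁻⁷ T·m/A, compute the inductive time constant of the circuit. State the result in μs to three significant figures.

τ ≈ 18.1 μs

A = πr² = π(9.050×10^-3 m)² = 2.573×10^-4 m².
L = μ₀N²A/ℓ = (4π×10⁻⁷)(3460)²(2.573×10^-4)/(0.272) = 1.423×10^-2 H.
τ = L/R = (1.423×10^-2)/(788) = 1.806×10^-5 s.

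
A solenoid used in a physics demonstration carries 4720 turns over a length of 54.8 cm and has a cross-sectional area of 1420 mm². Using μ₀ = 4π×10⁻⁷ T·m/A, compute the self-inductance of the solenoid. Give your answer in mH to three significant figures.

A = 1420 mm² = 1.420×10^-3 m².
For a long solenoid, L = μ₀N²A/ℓ.
L = (4π×10⁻⁷)(4720)²(1.420×10^-3)/(0.548 m) = 7.254×10^-2 H.

L ≈ 72.5 mH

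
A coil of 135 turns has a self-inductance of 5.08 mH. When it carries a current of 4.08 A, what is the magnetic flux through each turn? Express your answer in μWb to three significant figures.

From L = NΦ_B/I, the flux per turn is Φ_B = LI/N.
Φ_B = (5.080×10^-3 H)(4.08 A)/135 = 1.535×10^-4 Wb.

Φ_B ≈ 154 μWb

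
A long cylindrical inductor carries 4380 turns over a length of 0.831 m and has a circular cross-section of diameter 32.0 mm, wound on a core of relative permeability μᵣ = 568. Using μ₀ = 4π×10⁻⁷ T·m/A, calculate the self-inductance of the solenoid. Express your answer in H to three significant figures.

A = π(d/2)² = π(1.600×10^-2 m)² = 8.042×10^-4 m².
For a long solenoid, L = μ₀μᵣN²A/ℓ.
L = (4π×10⁻⁷)(568)(4380)²(8.042×10^-4)/(0.831 m) = 13.25 H.

L ≈ 13.3 H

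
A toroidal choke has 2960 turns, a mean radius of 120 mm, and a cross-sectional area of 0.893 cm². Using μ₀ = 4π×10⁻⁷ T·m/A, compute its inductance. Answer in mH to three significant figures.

L ≈ 1.30 mH

For a thin toroid, L = μ₀N²A/(2πR).
L = (4π×10⁻⁷)(2960)²(8.930×10^-5) / (2π×0.12 m) = 1.304×10^-3 H.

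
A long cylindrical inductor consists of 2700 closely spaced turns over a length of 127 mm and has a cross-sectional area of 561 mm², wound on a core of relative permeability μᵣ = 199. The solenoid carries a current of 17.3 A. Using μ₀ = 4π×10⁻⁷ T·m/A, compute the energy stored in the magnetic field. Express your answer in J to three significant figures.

A = 561 mm² = 5.610×10^-4 m².
L = μ₀μᵣN²A/ℓ = (4π×10⁻⁷)(199)(2700)²(5.610×10^-4)/(0.127) = 8.053 H.
U = ½LI² = ½(8.053)(17.3)² = 1.205×10^3 J.

U ≈ 1210 J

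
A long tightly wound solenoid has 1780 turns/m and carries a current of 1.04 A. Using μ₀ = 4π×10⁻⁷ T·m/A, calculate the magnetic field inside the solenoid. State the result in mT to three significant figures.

B ≈ 2.33 mT

Inside a long solenoid, B = μ₀nI.
B = (4π×10⁻⁷)(1.780×10^3 m⁻¹)(1.04 A) = 2.326×10^-3 T.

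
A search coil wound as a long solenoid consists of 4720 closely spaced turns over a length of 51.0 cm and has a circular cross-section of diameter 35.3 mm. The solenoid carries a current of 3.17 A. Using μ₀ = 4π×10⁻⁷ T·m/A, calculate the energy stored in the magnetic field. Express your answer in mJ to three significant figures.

U ≈ 270 mJ

A = π(d/2)² = π(1.765×10^-2 m)² = 9.787×10^-4 m².
L = μ₀N²A/ℓ = (4π×10⁻⁷)(4720)²(9.787×10^-4)/(0.51) = 5.372×10^-2 H.
U = ½LI² = ½(5.372×10^-2)(3.17)² = 0.2699 J.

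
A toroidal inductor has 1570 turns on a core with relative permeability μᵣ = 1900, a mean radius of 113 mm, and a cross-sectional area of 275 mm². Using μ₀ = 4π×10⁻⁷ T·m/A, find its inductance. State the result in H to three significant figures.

For a thin toroid, L = μ₀μᵣN²A/(2πR).
L = (4π×10⁻⁷)(1900)(1570)²(2.750×10^-4) / (2π×0.113 m) = 2.279 H.

L ≈ 2.28 H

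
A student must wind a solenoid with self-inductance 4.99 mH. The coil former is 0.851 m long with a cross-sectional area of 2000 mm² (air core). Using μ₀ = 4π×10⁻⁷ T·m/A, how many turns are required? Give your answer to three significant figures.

N ≈ 1300 turns

A = 2000 mm² = 2.000×10^-3 m².
From L = μ₀N²A/ℓ, N = √(Lℓ / (μ₀A)).
N = √[(4.990×10^-3)(0.851) / ((4π×10⁻⁷)×2.000×10^-3)] = √(1.690×10^6) ≈ 1299.9.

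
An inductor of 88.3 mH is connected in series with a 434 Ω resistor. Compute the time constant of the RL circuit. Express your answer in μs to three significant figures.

τ ≈ 203 μs

τ = L/R = (8.830×10^-2 H)/(434 Ω) = 2.0346×10^-4 s.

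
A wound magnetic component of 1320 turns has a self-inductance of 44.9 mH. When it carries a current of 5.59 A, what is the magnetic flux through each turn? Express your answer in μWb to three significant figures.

Φ_B ≈ 190 μWb

From L = NΦ_B/I, the flux per turn is Φ_B = LI/N.
Φ_B = (4.490×10^-2 H)(5.59 A)/1320 = 1.901×10^-4 Wb.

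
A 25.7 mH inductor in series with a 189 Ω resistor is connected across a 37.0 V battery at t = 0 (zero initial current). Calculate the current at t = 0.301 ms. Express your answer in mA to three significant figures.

τ = L/R = 2.570×10^-2/189 = 1.360×10^-4 s; final current I_∞ = ε/R = 37.0/189 = 0.1958 A.
I(t) = I_∞(1 − e^(−t/τ)) with t/τ = 2.214.
I = (0.1958)(1 − e^(−2.214)) = 0.1744 A.

I ≈ 174 mA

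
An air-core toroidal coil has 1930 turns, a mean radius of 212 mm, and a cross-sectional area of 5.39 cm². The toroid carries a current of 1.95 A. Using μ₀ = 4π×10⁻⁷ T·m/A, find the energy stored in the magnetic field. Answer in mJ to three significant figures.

U ≈ 3.60 mJ

L = μ₀N²A/(2πR) = (4π×10⁻⁷)(1930)²(5.390×10^-4)/(2π×0.212) = 1.894×10^-3 H.
U = ½LI² = ½(1.894×10^-3)(1.95)² = 3.601×10^-3 J.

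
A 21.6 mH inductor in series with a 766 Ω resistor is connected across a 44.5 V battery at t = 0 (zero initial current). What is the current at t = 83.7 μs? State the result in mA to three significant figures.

τ = L/R = 2.160×10^-2/766 = 2.820×10^-5 s; final current I_∞ = ε/R = 44.5/766 = 5.809×10^-2 A.
I(t) = I_∞(1 − e^(−t/τ)) with t/τ = 2.968.
I = (5.809×10^-2)(1 − e^(−2.968)) = 5.511×10^-2 A.

I ≈ 55.1 mA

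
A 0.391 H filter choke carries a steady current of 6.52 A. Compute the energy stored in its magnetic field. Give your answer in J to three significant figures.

U ≈ 8.31 J

Stored magnetic energy: U = ½LI².
U = ½(0.391 H)(6.52 A)² = 8.311 J.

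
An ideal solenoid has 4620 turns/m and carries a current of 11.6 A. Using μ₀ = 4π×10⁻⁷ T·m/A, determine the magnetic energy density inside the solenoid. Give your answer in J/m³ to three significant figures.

B = μ₀nI = (4π×10⁻⁷)(4.620×10^3)(11.6) = 6.7346×10^-2 T.
u = B²/(2μ₀) = (6.7346×10^-2)²/(2×4π×10⁻⁷) = 1.8046×10^3 J/m³.

u ≈ 1800 J/m³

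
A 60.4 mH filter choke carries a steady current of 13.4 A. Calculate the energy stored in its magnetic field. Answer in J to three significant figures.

Stored magnetic energy: U = ½LI².
U = ½(6.040×10^-2 H)(13.4 A)² = 5.423 J.

U ≈ 5.42 J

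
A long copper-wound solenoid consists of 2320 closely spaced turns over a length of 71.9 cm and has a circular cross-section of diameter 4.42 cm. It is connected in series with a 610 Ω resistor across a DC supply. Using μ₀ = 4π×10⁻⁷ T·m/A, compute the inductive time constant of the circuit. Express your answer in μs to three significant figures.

τ ≈ 23.7 μs

A = π(d/2)² = π(2.210×10^-2 m)² = 1.534×10^-3 m².
L = μ₀N²A/ℓ = (4π×10⁻⁷)(2320)²(1.534×10^-3)/(0.719) = 1.443×10^-2 H.
τ = L/R = (1.443×10^-2)/(610) = 2.366×10^-5 s.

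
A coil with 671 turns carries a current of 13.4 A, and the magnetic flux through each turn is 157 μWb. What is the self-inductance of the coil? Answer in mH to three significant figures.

L ≈ 7.86 mH

Self-inductance is defined by L = NΦ_B/I (flux linkage over current).
L = (671)(1.570×10^-4 Wb)/(13.4 A) = 7.862×10^-3 H.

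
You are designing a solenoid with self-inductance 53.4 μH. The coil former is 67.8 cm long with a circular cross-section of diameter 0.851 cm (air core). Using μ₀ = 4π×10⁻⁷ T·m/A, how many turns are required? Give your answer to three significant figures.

A = π(d/2)² = π(4.255×10^-3 m)² = 5.688×10^-5 m².
From L = μ₀N²A/ℓ, N = √(Lℓ / (μ₀A)).
N = √[(5.340×10^-5)(0.678) / ((4π×10⁻⁷)×5.688×10^-5)] = √(5.065×10^5) ≈ 711.7.

N ≈ 712 turns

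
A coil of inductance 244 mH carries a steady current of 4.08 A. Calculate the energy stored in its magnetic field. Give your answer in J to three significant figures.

U ≈ 2.03 J

Stored magnetic energy: U = ½LI².
U = ½(0.244 H)(4.08 A)² = 2.031 J.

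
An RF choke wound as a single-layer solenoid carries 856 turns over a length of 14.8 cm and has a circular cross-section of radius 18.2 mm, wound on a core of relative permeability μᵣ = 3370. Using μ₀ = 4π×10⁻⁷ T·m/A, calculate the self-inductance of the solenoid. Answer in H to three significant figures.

L ≈ 21.8 H

A = πr² = π(1.820×10^-2 m)² = 1.041×10^-3 m².
For a long solenoid, L = μ₀μᵣN²A/ℓ.
L = (4π×10⁻⁷)(3370)(856)²(1.041×10^-3)/(0.148 m) = 21.82 H.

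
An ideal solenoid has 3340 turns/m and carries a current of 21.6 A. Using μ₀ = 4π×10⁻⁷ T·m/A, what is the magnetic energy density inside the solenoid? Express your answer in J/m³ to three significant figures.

B = μ₀nI = (4π×10⁻⁷)(3.340×10^3)(21.6) = 9.066×10^-2 T.
u = B²/(2μ₀) = (9.066×10^-2)²/(2×4π×10⁻⁷) = 3.270×10^3 J/m³.

u ≈ 3270 J/m³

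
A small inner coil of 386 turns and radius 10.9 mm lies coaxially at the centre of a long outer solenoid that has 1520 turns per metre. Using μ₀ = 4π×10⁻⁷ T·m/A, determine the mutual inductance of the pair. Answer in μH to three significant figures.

The outer solenoid produces a uniform field B₁ = μ₀n₁I₁ across the inner coil,
so the flux linkage is N₂Φ = N₂B₁A₂ = μ₀n₁N₂A₂·I₁, giving M = μ₀n₁N₂A₂.
A₂ = πr² = π(1.090×10^-2 m)² = 3.733×10^-4 m².
M = (4π×10⁻⁷)(1520)(386)(3.733×10^-4) = 2.752×10^-4 H.

M ≈ 275 μH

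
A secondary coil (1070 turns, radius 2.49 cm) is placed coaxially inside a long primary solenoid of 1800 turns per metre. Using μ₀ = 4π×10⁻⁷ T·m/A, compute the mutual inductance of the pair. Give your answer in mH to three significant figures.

The outer solenoid produces a uniform field B₁ = μ₀n₁I₁ across the inner coil,
so the flux linkage is N₂Φ = N₂B₁A₂ = μ₀n₁N₂A₂·I₁, giving M = μ₀n₁N₂A₂.
A₂ = πr² = π(2.490×10^-2 m)² = 1.948×10^-3 m².
M = (4π×10⁻⁷)(1800)(1070)(1.948×10^-3) = 4.714×10^-3 H.

M ≈ 4.71 mH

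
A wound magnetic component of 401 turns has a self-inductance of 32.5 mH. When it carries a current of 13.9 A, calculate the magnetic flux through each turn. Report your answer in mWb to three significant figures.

From L = NΦ_B/I, the flux per turn is Φ_B = LI/N.
Φ_B = (3.250×10^-2 H)(13.9 A)/401 = 1.127×10^-3 Wb.

Φ_B ≈ 1.13 mWb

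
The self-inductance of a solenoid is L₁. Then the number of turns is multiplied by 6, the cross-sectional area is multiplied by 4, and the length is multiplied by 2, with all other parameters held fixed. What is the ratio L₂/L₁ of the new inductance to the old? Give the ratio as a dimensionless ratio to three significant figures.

L₂/L₁ = 72.0

For a solenoid, L ∝ μᵣN²A/ℓ.
L₂/L₁ = (6)^2 × (4) × (2)^-1 = 72.0.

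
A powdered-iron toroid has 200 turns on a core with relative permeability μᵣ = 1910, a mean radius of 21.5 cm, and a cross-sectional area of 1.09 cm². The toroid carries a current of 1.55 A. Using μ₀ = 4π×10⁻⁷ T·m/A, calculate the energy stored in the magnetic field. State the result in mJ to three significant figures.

L = μ₀μᵣN²A/(2πR) = (4π×10⁻⁷)(1910)(200)²(1.090×10^-4)/(2π×0.215) = 7.747×10^-3 H.
U = ½LI² = ½(7.747×10^-3)(1.55)² = 9.306×10^-3 J.

U ≈ 9.31 mJ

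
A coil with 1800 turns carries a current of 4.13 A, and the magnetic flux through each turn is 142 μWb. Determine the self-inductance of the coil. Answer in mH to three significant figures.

L ≈ 61.9 mH

Self-inductance is defined by L = NΦ_B/I (flux linkage over current).
L = (1800)(1.420×10^-4 Wb)/(4.13 A) = 6.189×10^-2 H.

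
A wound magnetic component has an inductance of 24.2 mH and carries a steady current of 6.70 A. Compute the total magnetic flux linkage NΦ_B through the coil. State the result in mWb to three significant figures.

NΦ_B ≈ 162 mWb

From L = NΦ_B/I, the flux linkage is NΦ_B = LI.
NΦ_B = (2.420×10^-2 H)(6.70 A) = 0.1621 Wb.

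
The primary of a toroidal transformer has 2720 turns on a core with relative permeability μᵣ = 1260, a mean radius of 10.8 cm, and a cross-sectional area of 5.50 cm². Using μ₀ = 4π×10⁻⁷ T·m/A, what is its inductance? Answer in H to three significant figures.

L ≈ 9.49 H

For a thin toroid, L = μ₀μᵣN²A/(2πR).
L = (4π×10⁻⁷)(1260)(2720)²(5.500×10^-4) / (2π×0.108 m) = 9.4946 H.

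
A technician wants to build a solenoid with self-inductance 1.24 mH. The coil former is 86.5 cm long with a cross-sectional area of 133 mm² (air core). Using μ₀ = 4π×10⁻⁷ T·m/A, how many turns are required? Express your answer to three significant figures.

N ≈ 2530 turns

A = 133 mm² = 1.330×10^-4 m².
From L = μ₀N²A/ℓ, N = √(Lℓ / (μ₀A)).
N = √[(1.240×10^-3)(0.865) / ((4π×10⁻⁷)×1.330×10^-4)] = √(6.418×10^6) ≈ 2533.3.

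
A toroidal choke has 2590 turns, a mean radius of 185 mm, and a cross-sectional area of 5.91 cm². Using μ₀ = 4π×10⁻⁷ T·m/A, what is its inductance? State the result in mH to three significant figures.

L ≈ 4.29 mH

For a thin toroid, L = μ₀N²A/(2πR).
L = (4π×10⁻⁷)(2590)²(5.910×10^-4) / (2π×0.185 m) = 4.286×10^-3 H.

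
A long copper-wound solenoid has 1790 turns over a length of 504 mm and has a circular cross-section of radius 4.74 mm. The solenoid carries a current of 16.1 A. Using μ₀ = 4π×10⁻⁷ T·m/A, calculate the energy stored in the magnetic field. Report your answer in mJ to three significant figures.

A = πr² = π(4.740×10^-3 m)² = 7.058×10^-5 m².
L = μ₀N²A/ℓ = (4π×10⁻⁷)(1790)²(7.058×10^-5)/(0.504) = 5.639×10^-4 H.
U = ½LI² = ½(5.639×10^-4)(16.1)² = 7.308×10^-2 J.

U ≈ 73.1 mJ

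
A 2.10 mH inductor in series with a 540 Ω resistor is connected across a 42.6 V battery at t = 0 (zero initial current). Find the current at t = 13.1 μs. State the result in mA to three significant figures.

I ≈ 76.2 mA

τ = L/R = 2.100×10^-3/540 = 3.889×10^-6 s; final current I_∞ = ε/R = 42.6/540 = 7.889×10^-2 A.
I(t) = I_∞(1 − e^(−t/τ)) with t/τ = 3.369.
I = (7.889×10^-2)(1 − e^(−3.369)) = 7.617×10^-2 A.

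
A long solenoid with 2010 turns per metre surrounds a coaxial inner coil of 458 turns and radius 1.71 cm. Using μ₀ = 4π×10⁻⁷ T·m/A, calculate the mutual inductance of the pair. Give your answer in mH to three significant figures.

M ≈ 1.06 mH

The outer solenoid produces a uniform field B₁ = μ₀n₁I₁ across the inner coil,
so the flux linkage is N₂Φ = N₂B₁A₂ = μ₀n₁N₂A₂·I₁, giving M = μ₀n₁N₂A₂.
A₂ = πr² = π(1.710×10^-2 m)² = 9.186×10^-4 m².
M = (4π×10⁻⁷)(2010)(458)(9.186×10^-4) = 1.063×10^-3 H.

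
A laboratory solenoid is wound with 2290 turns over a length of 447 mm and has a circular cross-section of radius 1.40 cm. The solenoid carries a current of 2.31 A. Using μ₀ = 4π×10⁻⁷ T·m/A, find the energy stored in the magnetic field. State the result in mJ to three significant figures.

A = πr² = π(1.400×10^-2 m)² = 6.158×10^-4 m².
L = μ₀N²A/ℓ = (4π×10⁻⁷)(2290)²(6.158×10^-4)/(0.447) = 9.078×10^-3 H.
U = ½LI² = ½(9.078×10^-3)(2.31)² = 2.422×10^-2 J.

U ≈ 24.2 mJ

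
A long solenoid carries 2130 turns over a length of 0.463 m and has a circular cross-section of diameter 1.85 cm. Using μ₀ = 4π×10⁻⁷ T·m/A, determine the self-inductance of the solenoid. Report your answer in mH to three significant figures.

A = π(d/2)² = π(9.250×10^-3 m)² = 2.688×10^-4 m².
For a long solenoid, L = μ₀N²A/ℓ.
L = (4π×10⁻⁷)(2130)²(2.688×10^-4)/(0.463 m) = 3.310×10^-3 H.

L ≈ 3.31 mH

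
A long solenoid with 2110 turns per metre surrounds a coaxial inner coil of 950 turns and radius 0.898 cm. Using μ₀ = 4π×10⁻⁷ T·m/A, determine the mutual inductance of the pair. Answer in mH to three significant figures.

M ≈ 0.638 mH

The outer solenoid produces a uniform field B₁ = μ₀n₁I₁ across the inner coil,
so the flux linkage is N₂Φ = N₂B₁A₂ = μ₀n₁N₂A₂·I₁, giving M = μ₀n₁N₂A₂.
A₂ = πr² = π(8.980×10^-3 m)² = 2.533×10^-4 m².
M = (4π×10⁻⁷)(2110)(950)(2.533×10^-4) = 6.381×10^-4 H.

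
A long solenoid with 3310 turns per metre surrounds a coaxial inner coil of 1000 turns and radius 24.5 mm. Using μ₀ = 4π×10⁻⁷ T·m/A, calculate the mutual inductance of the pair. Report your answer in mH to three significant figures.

M ≈ 7.84 mH

The outer solenoid produces a uniform field B₁ = μ₀n₁I₁ across the inner coil,
so the flux linkage is N₂Φ = N₂B₁A₂ = μ₀n₁N₂A₂·I₁, giving M = μ₀n₁N₂A₂.
A₂ = πr² = π(2.450×10^-2 m)² = 1.886×10^-3 m².
M = (4π×10⁻⁷)(3310)(1000)(1.886×10^-3) = 7.844×10^-3 H.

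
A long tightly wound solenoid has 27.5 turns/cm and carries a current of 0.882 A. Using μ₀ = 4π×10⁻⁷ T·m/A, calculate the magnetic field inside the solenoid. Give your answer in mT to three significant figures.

Inside a long solenoid, B = μ₀nI.
B = (4π×10⁻⁷)(2.750×10^3 m⁻¹)(0.882 A) = 3.048×10^-3 T.

B ≈ 3.05 mT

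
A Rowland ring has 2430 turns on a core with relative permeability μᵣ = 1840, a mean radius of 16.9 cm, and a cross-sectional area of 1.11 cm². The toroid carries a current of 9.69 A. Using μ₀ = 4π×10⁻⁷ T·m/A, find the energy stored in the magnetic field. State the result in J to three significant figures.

L = μ₀μᵣN²A/(2πR) = (4π×10⁻⁷)(1840)(2430)²(1.110×10^-4)/(2π×0.169) = 1.427 H.
U = ½LI² = ½(1.427)(9.69)² = 67.01 J.

U ≈ 67.0 J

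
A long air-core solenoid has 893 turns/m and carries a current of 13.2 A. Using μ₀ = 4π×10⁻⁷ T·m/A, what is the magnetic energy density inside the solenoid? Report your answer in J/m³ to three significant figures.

u ≈ 87.3 J/m³

B = μ₀nI = (4π×10⁻⁷)(893)(13.2) = 1.481×10^-2 T.
u = B²/(2μ₀) = (1.481×10^-2)²/(2×4π×10⁻⁷) = 87.3 J/m³.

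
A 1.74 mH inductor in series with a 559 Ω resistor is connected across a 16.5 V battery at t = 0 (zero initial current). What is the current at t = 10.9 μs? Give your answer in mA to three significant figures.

I ≈ 28.6 mA

τ = L/R = 1.740×10^-3/559 = 3.113×10^-6 s; final current I_∞ = ε/R = 16.5/559 = 2.952×10^-2 A.
I(t) = I_∞(1 − e^(−t/τ)) with t/τ = 3.502.
I = (2.952×10^-2)(1 − e^(−3.502)) = 2.863×10^-2 A.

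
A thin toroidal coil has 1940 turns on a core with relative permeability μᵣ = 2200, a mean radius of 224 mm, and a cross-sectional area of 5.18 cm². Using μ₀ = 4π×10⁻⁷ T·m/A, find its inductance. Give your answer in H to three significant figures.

L ≈ 3.83 H

For a thin toroid, L = μ₀μᵣN²A/(2πR).
L = (4π×10⁻⁷)(2200)(1940)²(5.180×10^-4) / (2π×0.224 m) = 3.829 H.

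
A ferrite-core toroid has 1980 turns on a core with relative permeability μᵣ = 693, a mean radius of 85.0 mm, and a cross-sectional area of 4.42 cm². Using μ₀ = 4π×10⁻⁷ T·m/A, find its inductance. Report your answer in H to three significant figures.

For a thin toroid, L = μ₀μᵣN²A/(2πR).
L = (4π×10⁻⁷)(693)(1980)²(4.420×10^-4) / (2π×8.500×10^-2 m) = 2.826 H.

L ≈ 2.83 H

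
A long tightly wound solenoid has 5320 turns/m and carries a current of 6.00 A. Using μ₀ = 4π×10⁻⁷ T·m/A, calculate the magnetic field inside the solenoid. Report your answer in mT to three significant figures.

B ≈ 40.1 mT

Inside a long solenoid, B = μ₀nI.
B = (4π×10⁻⁷)(5.320×10^3 m⁻¹)(6.00 A) = 4.011×10^-2 T.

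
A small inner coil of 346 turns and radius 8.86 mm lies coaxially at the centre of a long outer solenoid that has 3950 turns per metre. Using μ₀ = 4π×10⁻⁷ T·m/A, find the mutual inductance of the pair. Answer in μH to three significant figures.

M ≈ 424 μH

The outer solenoid produces a uniform field B₁ = μ₀n₁I₁ across the inner coil,
so the flux linkage is N₂Φ = N₂B₁A₂ = μ₀n₁N₂A₂·I₁, giving M = μ₀n₁N₂A₂.
A₂ = πr² = π(8.860×10^-3 m)² = 2.466×10^-4 m².
M = (4π×10⁻⁷)(3950)(346)(2.466×10^-4) = 4.235×10^-4 H.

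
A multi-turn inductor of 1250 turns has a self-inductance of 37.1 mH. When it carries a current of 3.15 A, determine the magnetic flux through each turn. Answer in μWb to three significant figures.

Φ_B ≈ 93.5 μWb

From L = NΦ_B/I, the flux per turn is Φ_B = LI/N.
Φ_B = (3.710×10^-2 H)(3.15 A)/1250 = 9.349×10^-5 Wb.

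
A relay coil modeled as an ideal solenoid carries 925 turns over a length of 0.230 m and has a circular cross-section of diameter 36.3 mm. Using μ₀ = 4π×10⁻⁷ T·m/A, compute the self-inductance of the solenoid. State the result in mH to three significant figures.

A = π(d/2)² = π(1.815×10^-2 m)² = 1.0349×10^-3 m².
For a long solenoid, L = μ₀N²A/ℓ.
L = (4π×10⁻⁷)(925)²(1.0349×10^-3)/(0.23 m) = 4.838×10^-3 H.

L ≈ 4.84 mH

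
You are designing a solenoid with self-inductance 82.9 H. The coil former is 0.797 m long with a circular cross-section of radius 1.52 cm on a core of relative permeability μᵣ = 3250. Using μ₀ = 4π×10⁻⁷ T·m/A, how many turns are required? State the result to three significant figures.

A = πr² = π(1.520×10^-2 m)² = 7.258×10^-4 m².
From L = μ₀μᵣN²A/ℓ, N = √(Lℓ / (μ₀μᵣA)).
N = √[(82.9)(0.797) / ((4π×10⁻⁷)(3250)×7.258×10^-4)] = √(2.229×10^7) ≈ 4721.1.

N ≈ 4720 turns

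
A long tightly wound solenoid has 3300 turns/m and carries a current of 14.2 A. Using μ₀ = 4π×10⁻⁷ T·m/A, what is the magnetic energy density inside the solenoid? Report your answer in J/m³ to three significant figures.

B = μ₀nI = (4π×10⁻⁷)(3.300×10^3)(14.2) = 5.889×10^-2 T.
u = B²/(2μ₀) = (5.889×10^-2)²/(2×4π×10⁻⁷) = 1.380×10^3 J/m³.

u ≈ 1380 J/m³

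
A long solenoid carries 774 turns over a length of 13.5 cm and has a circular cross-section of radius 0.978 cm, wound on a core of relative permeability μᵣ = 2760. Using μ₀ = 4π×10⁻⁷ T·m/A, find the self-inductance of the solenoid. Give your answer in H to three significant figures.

L ≈ 4.62 H

A = πr² = π(9.780×10^-3 m)² = 3.0049×10^-4 m².
For a long solenoid, L = μ₀μᵣN²A/ℓ.
L = (4π×10⁻⁷)(2760)(774)²(3.0049×10^-4)/(0.135 m) = 4.6248 H.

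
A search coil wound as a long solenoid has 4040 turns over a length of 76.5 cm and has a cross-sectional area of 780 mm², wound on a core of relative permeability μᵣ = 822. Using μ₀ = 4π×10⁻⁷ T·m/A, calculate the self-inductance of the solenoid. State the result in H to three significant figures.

L ≈ 17.2 H

A = 780 mm² = 7.800×10^-4 m².
For a long solenoid, L = μ₀μᵣN²A/ℓ.
L = (4π×10⁻⁷)(822)(4040)²(7.800×10^-4)/(0.765 m) = 17.19 H.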